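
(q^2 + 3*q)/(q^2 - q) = (q + 3)/(q - 1)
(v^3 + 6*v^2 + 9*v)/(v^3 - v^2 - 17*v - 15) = v*(v + 3)/(v^2 - 4*v - 5)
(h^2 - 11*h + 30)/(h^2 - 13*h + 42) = (h - 5)/(h - 7)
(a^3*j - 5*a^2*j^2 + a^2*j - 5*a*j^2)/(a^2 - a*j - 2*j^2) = a*j*(-a^2 + 5*a*j - a + 5*j)/(-a^2 + a*j + 2*j^2)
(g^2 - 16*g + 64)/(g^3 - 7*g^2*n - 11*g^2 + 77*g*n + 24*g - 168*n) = (g - 8)/(g^2 - 7*g*n - 3*g + 21*n)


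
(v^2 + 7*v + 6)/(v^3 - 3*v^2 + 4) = (v + 6)/(v^2 - 4*v + 4)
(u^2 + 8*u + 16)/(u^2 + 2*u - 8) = (u + 4)/(u - 2)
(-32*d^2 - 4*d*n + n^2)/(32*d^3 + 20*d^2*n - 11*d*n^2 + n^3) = (-4*d - n)/(4*d^2 + 3*d*n - n^2)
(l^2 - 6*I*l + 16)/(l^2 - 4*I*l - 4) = (-l^2 + 6*I*l - 16)/(-l^2 + 4*I*l + 4)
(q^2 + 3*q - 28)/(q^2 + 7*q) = (q - 4)/q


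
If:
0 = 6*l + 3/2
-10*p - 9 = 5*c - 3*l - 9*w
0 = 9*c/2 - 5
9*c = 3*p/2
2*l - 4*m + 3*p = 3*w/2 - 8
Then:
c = 10/9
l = -1/4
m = 2989/864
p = 20/3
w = 2951/324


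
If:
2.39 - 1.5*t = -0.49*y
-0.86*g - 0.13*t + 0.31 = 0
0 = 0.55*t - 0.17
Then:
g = 0.31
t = 0.31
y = -3.93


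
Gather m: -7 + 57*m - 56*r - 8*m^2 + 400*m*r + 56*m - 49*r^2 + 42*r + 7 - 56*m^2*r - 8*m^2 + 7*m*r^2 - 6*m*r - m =m^2*(-56*r - 16) + m*(7*r^2 + 394*r + 112) - 49*r^2 - 14*r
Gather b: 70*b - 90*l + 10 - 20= 70*b - 90*l - 10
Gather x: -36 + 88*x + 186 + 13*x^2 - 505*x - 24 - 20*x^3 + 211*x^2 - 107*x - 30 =-20*x^3 + 224*x^2 - 524*x + 96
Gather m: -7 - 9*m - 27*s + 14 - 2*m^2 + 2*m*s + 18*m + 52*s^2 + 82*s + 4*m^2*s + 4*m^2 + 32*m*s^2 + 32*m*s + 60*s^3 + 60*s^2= m^2*(4*s + 2) + m*(32*s^2 + 34*s + 9) + 60*s^3 + 112*s^2 + 55*s + 7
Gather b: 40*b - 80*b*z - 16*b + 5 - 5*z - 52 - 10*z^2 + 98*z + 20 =b*(24 - 80*z) - 10*z^2 + 93*z - 27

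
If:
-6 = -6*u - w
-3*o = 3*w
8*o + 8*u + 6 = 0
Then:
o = -3/2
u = 3/4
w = 3/2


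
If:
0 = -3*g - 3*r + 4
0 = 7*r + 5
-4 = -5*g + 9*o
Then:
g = 43/21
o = 131/189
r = -5/7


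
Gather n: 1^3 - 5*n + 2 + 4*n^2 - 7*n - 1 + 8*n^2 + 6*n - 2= 12*n^2 - 6*n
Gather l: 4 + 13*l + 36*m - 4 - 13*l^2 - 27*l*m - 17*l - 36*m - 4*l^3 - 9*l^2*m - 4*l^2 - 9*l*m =-4*l^3 + l^2*(-9*m - 17) + l*(-36*m - 4)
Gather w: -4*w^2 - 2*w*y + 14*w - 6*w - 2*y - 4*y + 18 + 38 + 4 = -4*w^2 + w*(8 - 2*y) - 6*y + 60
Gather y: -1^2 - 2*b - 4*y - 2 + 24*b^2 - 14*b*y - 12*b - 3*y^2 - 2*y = 24*b^2 - 14*b - 3*y^2 + y*(-14*b - 6) - 3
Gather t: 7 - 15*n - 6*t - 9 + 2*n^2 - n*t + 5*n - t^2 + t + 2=2*n^2 - 10*n - t^2 + t*(-n - 5)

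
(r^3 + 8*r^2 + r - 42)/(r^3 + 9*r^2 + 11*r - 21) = (r - 2)/(r - 1)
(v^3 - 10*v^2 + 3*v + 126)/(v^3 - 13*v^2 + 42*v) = (v + 3)/v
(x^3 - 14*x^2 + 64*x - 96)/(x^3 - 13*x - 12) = (x^2 - 10*x + 24)/(x^2 + 4*x + 3)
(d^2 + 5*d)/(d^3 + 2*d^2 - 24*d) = (d + 5)/(d^2 + 2*d - 24)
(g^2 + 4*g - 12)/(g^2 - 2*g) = (g + 6)/g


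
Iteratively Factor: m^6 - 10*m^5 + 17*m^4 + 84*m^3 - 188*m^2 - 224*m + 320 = (m - 4)*(m^5 - 6*m^4 - 7*m^3 + 56*m^2 + 36*m - 80) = (m - 4)*(m - 1)*(m^4 - 5*m^3 - 12*m^2 + 44*m + 80) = (m - 4)^2*(m - 1)*(m^3 - m^2 - 16*m - 20) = (m - 5)*(m - 4)^2*(m - 1)*(m^2 + 4*m + 4) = (m - 5)*(m - 4)^2*(m - 1)*(m + 2)*(m + 2)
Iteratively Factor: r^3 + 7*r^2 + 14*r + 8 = (r + 1)*(r^2 + 6*r + 8) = (r + 1)*(r + 2)*(r + 4)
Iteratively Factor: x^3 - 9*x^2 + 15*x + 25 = (x + 1)*(x^2 - 10*x + 25) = (x - 5)*(x + 1)*(x - 5)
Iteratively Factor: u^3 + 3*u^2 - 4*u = (u + 4)*(u^2 - u) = u*(u + 4)*(u - 1)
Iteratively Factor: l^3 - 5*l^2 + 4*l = (l - 1)*(l^2 - 4*l) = l*(l - 1)*(l - 4)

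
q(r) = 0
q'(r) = 0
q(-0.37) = 0.00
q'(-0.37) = 0.00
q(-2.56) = 0.00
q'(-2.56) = 0.00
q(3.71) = 0.00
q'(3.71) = 0.00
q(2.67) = 0.00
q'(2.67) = 0.00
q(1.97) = 0.00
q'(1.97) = 0.00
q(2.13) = 0.00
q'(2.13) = 0.00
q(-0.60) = 0.00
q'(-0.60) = 0.00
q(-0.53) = 0.00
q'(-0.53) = 0.00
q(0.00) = 0.00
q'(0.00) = 0.00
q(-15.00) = 0.00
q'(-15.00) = 0.00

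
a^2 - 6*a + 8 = (a - 4)*(a - 2)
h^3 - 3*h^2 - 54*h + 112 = (h - 8)*(h - 2)*(h + 7)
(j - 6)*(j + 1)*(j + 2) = j^3 - 3*j^2 - 16*j - 12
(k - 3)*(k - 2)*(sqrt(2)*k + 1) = sqrt(2)*k^3 - 5*sqrt(2)*k^2 + k^2 - 5*k + 6*sqrt(2)*k + 6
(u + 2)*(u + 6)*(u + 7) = u^3 + 15*u^2 + 68*u + 84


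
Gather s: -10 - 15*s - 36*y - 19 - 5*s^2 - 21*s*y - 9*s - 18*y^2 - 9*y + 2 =-5*s^2 + s*(-21*y - 24) - 18*y^2 - 45*y - 27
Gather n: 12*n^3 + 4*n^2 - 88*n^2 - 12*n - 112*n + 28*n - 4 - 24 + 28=12*n^3 - 84*n^2 - 96*n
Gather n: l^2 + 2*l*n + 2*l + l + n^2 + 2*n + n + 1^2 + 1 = l^2 + 3*l + n^2 + n*(2*l + 3) + 2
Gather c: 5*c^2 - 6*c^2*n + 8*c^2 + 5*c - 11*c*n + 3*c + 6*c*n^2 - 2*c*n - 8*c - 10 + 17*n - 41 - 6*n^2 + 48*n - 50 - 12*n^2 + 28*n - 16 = c^2*(13 - 6*n) + c*(6*n^2 - 13*n) - 18*n^2 + 93*n - 117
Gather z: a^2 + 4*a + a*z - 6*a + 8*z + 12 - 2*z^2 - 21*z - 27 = a^2 - 2*a - 2*z^2 + z*(a - 13) - 15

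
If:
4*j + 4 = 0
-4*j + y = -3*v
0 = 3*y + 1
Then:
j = -1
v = -11/9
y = -1/3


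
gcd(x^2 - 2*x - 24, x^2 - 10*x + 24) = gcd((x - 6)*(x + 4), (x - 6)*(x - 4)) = x - 6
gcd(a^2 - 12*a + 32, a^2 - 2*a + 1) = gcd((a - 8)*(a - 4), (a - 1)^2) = 1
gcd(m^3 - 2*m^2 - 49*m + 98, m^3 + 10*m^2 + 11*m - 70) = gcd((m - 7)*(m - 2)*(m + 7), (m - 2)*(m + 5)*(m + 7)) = m^2 + 5*m - 14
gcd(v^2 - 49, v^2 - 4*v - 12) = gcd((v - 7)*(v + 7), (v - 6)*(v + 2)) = 1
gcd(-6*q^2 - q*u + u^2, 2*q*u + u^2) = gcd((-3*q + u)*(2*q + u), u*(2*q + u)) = 2*q + u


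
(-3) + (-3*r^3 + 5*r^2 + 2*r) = -3*r^3 + 5*r^2 + 2*r - 3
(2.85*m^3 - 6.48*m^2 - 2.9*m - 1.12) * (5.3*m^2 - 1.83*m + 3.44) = 15.105*m^5 - 39.5595*m^4 + 6.2924*m^3 - 22.9202*m^2 - 7.9264*m - 3.8528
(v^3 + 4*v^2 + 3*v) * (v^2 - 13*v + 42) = v^5 - 9*v^4 - 7*v^3 + 129*v^2 + 126*v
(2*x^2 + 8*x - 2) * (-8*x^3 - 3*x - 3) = -16*x^5 - 64*x^4 + 10*x^3 - 30*x^2 - 18*x + 6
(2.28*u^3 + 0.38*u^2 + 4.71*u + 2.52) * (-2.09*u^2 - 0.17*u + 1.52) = -4.7652*u^5 - 1.1818*u^4 - 6.4429*u^3 - 5.4899*u^2 + 6.7308*u + 3.8304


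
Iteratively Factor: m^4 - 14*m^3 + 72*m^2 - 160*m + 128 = (m - 4)*(m^3 - 10*m^2 + 32*m - 32) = (m - 4)*(m - 2)*(m^2 - 8*m + 16) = (m - 4)^2*(m - 2)*(m - 4)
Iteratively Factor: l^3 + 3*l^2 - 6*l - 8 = (l - 2)*(l^2 + 5*l + 4) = (l - 2)*(l + 4)*(l + 1)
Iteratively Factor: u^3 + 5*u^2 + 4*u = (u)*(u^2 + 5*u + 4) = u*(u + 4)*(u + 1)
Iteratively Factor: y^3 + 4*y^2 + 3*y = (y)*(y^2 + 4*y + 3) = y*(y + 1)*(y + 3)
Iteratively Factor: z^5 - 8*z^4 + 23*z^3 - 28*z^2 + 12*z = (z - 2)*(z^4 - 6*z^3 + 11*z^2 - 6*z) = (z - 2)*(z - 1)*(z^3 - 5*z^2 + 6*z) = (z - 3)*(z - 2)*(z - 1)*(z^2 - 2*z) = (z - 3)*(z - 2)^2*(z - 1)*(z)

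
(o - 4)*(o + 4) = o^2 - 16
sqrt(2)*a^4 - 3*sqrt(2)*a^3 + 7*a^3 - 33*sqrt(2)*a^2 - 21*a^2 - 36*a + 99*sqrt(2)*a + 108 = (a - 3)*(a - 3*sqrt(2))*(a + 6*sqrt(2))*(sqrt(2)*a + 1)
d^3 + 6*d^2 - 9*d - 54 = (d - 3)*(d + 3)*(d + 6)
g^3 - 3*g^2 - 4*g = g*(g - 4)*(g + 1)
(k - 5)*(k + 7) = k^2 + 2*k - 35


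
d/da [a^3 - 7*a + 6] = 3*a^2 - 7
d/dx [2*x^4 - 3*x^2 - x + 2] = 8*x^3 - 6*x - 1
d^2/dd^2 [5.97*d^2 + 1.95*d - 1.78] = 11.9400000000000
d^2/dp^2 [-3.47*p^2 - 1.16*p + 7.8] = -6.94000000000000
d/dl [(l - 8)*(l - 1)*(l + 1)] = 3*l^2 - 16*l - 1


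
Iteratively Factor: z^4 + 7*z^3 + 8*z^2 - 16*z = (z + 4)*(z^3 + 3*z^2 - 4*z) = (z + 4)^2*(z^2 - z) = (z - 1)*(z + 4)^2*(z)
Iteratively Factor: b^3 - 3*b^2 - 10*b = (b - 5)*(b^2 + 2*b) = (b - 5)*(b + 2)*(b)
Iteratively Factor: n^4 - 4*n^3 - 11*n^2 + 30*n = (n)*(n^3 - 4*n^2 - 11*n + 30) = n*(n - 5)*(n^2 + n - 6) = n*(n - 5)*(n + 3)*(n - 2)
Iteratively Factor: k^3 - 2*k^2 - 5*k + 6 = (k - 3)*(k^2 + k - 2) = (k - 3)*(k - 1)*(k + 2)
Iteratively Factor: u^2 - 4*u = (u - 4)*(u)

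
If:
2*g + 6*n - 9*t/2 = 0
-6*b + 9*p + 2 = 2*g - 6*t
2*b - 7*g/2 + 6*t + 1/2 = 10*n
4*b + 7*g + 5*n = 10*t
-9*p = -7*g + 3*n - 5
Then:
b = -2209/654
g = -227/109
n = -739/327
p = -305/981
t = -1288/327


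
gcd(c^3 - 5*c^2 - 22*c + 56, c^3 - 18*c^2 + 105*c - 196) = c - 7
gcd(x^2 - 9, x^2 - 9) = x^2 - 9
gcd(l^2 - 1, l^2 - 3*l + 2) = l - 1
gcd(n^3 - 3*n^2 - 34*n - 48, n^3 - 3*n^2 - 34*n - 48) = n^3 - 3*n^2 - 34*n - 48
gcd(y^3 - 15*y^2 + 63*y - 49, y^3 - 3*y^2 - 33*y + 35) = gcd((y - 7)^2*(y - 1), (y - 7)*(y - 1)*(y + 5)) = y^2 - 8*y + 7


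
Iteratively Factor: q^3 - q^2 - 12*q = (q)*(q^2 - q - 12) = q*(q + 3)*(q - 4)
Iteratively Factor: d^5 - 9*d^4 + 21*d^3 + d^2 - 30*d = (d - 3)*(d^4 - 6*d^3 + 3*d^2 + 10*d) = d*(d - 3)*(d^3 - 6*d^2 + 3*d + 10) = d*(d - 3)*(d - 2)*(d^2 - 4*d - 5) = d*(d - 5)*(d - 3)*(d - 2)*(d + 1)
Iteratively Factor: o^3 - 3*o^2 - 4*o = (o - 4)*(o^2 + o) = (o - 4)*(o + 1)*(o)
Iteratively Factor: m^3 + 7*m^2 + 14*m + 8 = (m + 1)*(m^2 + 6*m + 8) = (m + 1)*(m + 2)*(m + 4)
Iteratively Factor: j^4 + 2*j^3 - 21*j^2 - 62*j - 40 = (j - 5)*(j^3 + 7*j^2 + 14*j + 8) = (j - 5)*(j + 4)*(j^2 + 3*j + 2) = (j - 5)*(j + 1)*(j + 4)*(j + 2)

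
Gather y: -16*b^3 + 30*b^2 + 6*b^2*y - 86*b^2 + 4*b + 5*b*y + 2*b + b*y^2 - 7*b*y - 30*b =-16*b^3 - 56*b^2 + b*y^2 - 24*b + y*(6*b^2 - 2*b)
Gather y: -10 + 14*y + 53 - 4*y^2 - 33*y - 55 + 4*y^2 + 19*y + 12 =0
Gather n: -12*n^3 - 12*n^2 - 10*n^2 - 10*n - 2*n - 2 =-12*n^3 - 22*n^2 - 12*n - 2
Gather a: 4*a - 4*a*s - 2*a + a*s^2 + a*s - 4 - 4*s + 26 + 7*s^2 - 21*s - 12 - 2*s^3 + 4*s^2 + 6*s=a*(s^2 - 3*s + 2) - 2*s^3 + 11*s^2 - 19*s + 10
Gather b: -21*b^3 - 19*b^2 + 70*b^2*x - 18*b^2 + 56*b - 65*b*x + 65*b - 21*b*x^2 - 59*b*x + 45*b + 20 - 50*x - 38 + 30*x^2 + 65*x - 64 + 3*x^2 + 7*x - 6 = -21*b^3 + b^2*(70*x - 37) + b*(-21*x^2 - 124*x + 166) + 33*x^2 + 22*x - 88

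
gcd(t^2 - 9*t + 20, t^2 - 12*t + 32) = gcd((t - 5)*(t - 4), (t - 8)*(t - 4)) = t - 4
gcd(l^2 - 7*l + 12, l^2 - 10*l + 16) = 1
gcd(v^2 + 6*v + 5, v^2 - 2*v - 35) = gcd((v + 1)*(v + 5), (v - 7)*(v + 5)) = v + 5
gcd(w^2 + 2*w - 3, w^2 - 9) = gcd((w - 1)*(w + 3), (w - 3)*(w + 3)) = w + 3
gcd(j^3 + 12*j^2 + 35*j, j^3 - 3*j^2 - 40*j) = j^2 + 5*j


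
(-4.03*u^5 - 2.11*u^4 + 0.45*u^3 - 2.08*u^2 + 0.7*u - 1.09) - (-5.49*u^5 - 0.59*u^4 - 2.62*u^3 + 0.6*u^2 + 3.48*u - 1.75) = 1.46*u^5 - 1.52*u^4 + 3.07*u^3 - 2.68*u^2 - 2.78*u + 0.66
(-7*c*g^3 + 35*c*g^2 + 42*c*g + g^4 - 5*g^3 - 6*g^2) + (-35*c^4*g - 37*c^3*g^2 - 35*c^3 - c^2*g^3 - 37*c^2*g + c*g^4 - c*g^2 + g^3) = -35*c^4*g - 37*c^3*g^2 - 35*c^3 - c^2*g^3 - 37*c^2*g + c*g^4 - 7*c*g^3 + 34*c*g^2 + 42*c*g + g^4 - 4*g^3 - 6*g^2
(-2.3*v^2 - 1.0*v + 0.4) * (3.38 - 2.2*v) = 5.06*v^3 - 5.574*v^2 - 4.26*v + 1.352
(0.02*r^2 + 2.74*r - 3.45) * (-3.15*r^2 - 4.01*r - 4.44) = -0.063*r^4 - 8.7112*r^3 - 0.208700000000001*r^2 + 1.6689*r + 15.318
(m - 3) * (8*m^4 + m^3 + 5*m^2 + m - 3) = 8*m^5 - 23*m^4 + 2*m^3 - 14*m^2 - 6*m + 9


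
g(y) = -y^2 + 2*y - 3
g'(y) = 2 - 2*y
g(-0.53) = -4.34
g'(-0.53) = 3.06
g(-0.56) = -4.43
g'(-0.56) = 3.12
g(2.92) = -5.69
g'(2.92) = -3.84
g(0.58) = -2.18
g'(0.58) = 0.84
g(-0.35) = -3.82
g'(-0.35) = 2.70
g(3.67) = -9.13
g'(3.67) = -5.34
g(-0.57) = -4.46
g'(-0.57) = 3.14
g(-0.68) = -4.82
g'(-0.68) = 3.36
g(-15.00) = -258.00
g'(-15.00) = 32.00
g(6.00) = -27.00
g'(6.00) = -10.00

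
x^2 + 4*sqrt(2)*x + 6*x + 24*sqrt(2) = (x + 6)*(x + 4*sqrt(2))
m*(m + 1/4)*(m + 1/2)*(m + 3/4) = m^4 + 3*m^3/2 + 11*m^2/16 + 3*m/32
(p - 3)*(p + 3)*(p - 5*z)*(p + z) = p^4 - 4*p^3*z - 5*p^2*z^2 - 9*p^2 + 36*p*z + 45*z^2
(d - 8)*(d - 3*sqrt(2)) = d^2 - 8*d - 3*sqrt(2)*d + 24*sqrt(2)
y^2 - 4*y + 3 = (y - 3)*(y - 1)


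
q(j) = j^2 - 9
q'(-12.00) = -24.00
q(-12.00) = 135.00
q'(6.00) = 12.00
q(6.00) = 27.00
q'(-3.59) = -7.18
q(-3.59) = 3.89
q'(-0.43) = -0.86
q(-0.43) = -8.82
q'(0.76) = 1.52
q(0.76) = -8.42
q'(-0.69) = -1.38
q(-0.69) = -8.52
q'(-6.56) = -13.12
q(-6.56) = 34.03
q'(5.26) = 10.52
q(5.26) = 18.67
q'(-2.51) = -5.02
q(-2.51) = -2.70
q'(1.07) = 2.14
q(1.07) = -7.86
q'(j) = 2*j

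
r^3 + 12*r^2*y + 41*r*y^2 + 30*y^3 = (r + y)*(r + 5*y)*(r + 6*y)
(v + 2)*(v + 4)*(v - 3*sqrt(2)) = v^3 - 3*sqrt(2)*v^2 + 6*v^2 - 18*sqrt(2)*v + 8*v - 24*sqrt(2)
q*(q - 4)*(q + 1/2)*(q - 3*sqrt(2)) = q^4 - 3*sqrt(2)*q^3 - 7*q^3/2 - 2*q^2 + 21*sqrt(2)*q^2/2 + 6*sqrt(2)*q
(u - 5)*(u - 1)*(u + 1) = u^3 - 5*u^2 - u + 5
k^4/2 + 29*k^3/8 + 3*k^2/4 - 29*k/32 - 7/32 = (k/2 + 1/4)*(k - 1/2)*(k + 1/4)*(k + 7)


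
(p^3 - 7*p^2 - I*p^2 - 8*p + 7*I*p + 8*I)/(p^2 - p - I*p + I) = (p^2 - 7*p - 8)/(p - 1)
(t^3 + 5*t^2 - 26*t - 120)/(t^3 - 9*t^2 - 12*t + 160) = (t + 6)/(t - 8)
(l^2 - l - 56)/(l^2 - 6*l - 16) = (l + 7)/(l + 2)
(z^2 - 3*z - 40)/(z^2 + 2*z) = (z^2 - 3*z - 40)/(z*(z + 2))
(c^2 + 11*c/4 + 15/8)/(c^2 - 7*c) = (8*c^2 + 22*c + 15)/(8*c*(c - 7))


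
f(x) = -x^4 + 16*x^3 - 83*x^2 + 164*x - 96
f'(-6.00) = 3752.00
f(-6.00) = -8820.00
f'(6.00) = 32.00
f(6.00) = 60.00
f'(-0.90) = 355.20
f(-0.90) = -323.15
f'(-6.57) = 4460.91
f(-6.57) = -11156.87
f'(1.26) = 23.04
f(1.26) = 8.35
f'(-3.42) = 1453.15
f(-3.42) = -2404.51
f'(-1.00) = 382.00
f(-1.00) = -360.00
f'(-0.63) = 288.63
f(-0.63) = -236.42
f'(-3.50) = 1504.50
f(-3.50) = -2522.81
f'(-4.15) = 1965.47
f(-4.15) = -3646.26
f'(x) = -4*x^3 + 48*x^2 - 166*x + 164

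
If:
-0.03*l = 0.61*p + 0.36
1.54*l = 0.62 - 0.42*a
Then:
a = 74.5555555555556*p + 45.4761904761905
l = -20.3333333333333*p - 12.0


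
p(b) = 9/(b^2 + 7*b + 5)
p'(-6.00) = 45.00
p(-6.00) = -9.00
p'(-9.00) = 0.19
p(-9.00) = 0.39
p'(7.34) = -0.02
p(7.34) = 0.08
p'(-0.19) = -4.34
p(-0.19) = 2.43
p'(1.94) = -0.20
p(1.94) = 0.40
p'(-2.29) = -0.65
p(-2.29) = -1.56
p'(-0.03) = -2.72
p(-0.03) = 1.88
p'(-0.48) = -15.54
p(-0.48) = 4.81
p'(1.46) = -0.30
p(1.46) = 0.52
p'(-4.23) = 0.29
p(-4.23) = -1.34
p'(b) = 9*(-2*b - 7)/(b^2 + 7*b + 5)^2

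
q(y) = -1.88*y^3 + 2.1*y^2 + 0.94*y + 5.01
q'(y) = -5.64*y^2 + 4.2*y + 0.94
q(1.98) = 0.51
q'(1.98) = -12.86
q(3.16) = -30.37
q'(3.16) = -42.11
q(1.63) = 3.98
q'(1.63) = -7.20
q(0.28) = 5.40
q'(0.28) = 1.67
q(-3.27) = 90.13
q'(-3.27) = -73.10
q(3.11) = -28.31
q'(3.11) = -40.55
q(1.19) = 5.93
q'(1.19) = -2.05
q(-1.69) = 18.49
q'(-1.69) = -22.27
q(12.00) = -2929.95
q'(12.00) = -760.82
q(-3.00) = 71.85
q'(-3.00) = -62.42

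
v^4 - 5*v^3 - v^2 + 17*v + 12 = (v - 4)*(v - 3)*(v + 1)^2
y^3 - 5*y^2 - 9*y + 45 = (y - 5)*(y - 3)*(y + 3)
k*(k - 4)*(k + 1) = k^3 - 3*k^2 - 4*k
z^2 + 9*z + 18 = (z + 3)*(z + 6)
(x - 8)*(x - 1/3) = x^2 - 25*x/3 + 8/3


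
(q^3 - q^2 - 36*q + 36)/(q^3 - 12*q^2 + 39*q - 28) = (q^2 - 36)/(q^2 - 11*q + 28)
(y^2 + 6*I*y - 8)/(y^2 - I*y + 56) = (y^2 + 6*I*y - 8)/(y^2 - I*y + 56)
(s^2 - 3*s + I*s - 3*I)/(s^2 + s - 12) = (s + I)/(s + 4)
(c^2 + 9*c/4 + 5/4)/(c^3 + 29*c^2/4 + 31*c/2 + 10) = (c + 1)/(c^2 + 6*c + 8)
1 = 1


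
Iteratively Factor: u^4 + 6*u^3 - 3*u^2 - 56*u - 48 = (u - 3)*(u^3 + 9*u^2 + 24*u + 16) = (u - 3)*(u + 1)*(u^2 + 8*u + 16) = (u - 3)*(u + 1)*(u + 4)*(u + 4)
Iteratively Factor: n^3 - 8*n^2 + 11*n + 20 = (n - 5)*(n^2 - 3*n - 4) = (n - 5)*(n + 1)*(n - 4)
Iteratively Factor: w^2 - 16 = (w - 4)*(w + 4)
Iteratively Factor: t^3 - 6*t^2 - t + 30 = (t + 2)*(t^2 - 8*t + 15) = (t - 3)*(t + 2)*(t - 5)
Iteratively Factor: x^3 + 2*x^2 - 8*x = (x + 4)*(x^2 - 2*x) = (x - 2)*(x + 4)*(x)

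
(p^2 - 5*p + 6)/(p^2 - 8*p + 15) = (p - 2)/(p - 5)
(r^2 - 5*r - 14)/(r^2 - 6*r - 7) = (r + 2)/(r + 1)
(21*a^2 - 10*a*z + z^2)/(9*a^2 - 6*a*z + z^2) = (-7*a + z)/(-3*a + z)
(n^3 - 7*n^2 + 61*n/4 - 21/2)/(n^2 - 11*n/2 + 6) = (n^2 - 11*n/2 + 7)/(n - 4)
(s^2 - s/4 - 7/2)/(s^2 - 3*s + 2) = (s + 7/4)/(s - 1)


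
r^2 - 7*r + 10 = (r - 5)*(r - 2)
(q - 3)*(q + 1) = q^2 - 2*q - 3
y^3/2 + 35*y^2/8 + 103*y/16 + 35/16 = (y/2 + 1/4)*(y + 5/4)*(y + 7)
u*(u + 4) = u^2 + 4*u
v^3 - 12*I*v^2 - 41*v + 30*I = (v - 6*I)*(v - 5*I)*(v - I)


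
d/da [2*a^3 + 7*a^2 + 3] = 2*a*(3*a + 7)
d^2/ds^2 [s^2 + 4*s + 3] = 2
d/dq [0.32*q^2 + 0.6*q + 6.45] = 0.64*q + 0.6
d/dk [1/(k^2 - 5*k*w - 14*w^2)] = (-2*k + 5*w)/(-k^2 + 5*k*w + 14*w^2)^2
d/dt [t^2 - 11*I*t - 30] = 2*t - 11*I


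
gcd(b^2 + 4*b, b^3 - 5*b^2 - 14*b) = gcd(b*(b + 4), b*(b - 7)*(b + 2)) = b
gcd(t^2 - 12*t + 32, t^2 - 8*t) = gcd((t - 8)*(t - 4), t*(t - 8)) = t - 8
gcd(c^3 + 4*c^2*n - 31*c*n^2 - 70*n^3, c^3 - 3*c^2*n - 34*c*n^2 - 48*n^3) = c + 2*n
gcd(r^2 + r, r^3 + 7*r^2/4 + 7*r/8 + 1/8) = r + 1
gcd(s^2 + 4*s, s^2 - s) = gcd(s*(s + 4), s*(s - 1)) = s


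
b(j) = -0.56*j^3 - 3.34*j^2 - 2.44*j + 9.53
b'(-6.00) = -22.84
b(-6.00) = 24.89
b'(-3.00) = 2.48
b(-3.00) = 1.91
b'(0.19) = -3.77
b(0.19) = 8.94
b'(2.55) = -30.40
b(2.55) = -27.70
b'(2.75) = -33.52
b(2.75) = -34.08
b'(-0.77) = 1.71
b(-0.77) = 9.68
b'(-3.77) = -1.13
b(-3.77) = 1.26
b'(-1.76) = 4.11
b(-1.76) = 6.53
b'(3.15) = -40.15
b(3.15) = -48.80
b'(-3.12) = 2.05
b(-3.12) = 1.64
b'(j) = -1.68*j^2 - 6.68*j - 2.44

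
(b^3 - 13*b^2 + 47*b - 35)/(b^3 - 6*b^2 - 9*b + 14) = (b - 5)/(b + 2)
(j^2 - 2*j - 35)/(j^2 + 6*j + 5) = (j - 7)/(j + 1)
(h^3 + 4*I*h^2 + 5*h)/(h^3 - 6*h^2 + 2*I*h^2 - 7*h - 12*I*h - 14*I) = h*(h^2 + 4*I*h + 5)/(h^3 + 2*h^2*(-3 + I) - h*(7 + 12*I) - 14*I)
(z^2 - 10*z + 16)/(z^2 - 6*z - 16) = (z - 2)/(z + 2)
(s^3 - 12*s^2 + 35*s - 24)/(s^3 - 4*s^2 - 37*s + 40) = (s - 3)/(s + 5)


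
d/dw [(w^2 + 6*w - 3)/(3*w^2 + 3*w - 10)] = (-15*w^2 - 2*w - 51)/(9*w^4 + 18*w^3 - 51*w^2 - 60*w + 100)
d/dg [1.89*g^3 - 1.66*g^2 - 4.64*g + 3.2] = 5.67*g^2 - 3.32*g - 4.64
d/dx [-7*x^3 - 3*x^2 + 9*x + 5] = -21*x^2 - 6*x + 9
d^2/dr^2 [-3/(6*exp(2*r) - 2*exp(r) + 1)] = 6*(-4*(6*exp(r) - 1)^2*exp(r) + (12*exp(r) - 1)*(6*exp(2*r) - 2*exp(r) + 1))*exp(r)/(6*exp(2*r) - 2*exp(r) + 1)^3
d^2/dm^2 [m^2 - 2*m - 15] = 2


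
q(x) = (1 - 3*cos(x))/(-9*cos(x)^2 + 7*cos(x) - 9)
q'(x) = (1 - 3*cos(x))*(-18*sin(x)*cos(x) + 7*sin(x))/(-9*cos(x)^2 + 7*cos(x) - 9)^2 + 3*sin(x)/(-9*cos(x)^2 + 7*cos(x) - 9) = (27*cos(x)^2 - 18*cos(x) - 20)*sin(x)/(9*sin(x)^2 + 7*cos(x) - 18)^2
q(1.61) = -0.12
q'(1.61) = -0.22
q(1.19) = 0.02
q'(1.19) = -0.37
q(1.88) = -0.16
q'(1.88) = -0.08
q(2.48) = -0.17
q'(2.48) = 0.02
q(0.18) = 0.18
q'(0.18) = -0.02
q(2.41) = -0.17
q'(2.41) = 0.02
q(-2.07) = -0.17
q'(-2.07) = 0.02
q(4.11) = -0.17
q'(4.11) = 0.00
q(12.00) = 0.16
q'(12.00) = 0.09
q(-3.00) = -0.16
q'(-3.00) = -0.00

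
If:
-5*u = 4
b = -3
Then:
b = -3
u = -4/5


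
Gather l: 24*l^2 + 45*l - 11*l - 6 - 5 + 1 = 24*l^2 + 34*l - 10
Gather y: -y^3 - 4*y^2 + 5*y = -y^3 - 4*y^2 + 5*y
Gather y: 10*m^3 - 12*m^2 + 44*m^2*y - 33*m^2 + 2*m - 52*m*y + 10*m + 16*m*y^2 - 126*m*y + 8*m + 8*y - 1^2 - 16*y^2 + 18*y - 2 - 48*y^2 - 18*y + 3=10*m^3 - 45*m^2 + 20*m + y^2*(16*m - 64) + y*(44*m^2 - 178*m + 8)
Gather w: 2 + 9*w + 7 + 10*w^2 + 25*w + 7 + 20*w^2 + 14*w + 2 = 30*w^2 + 48*w + 18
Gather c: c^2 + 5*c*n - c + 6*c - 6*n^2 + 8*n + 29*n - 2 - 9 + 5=c^2 + c*(5*n + 5) - 6*n^2 + 37*n - 6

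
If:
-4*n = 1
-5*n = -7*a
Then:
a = -5/28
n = -1/4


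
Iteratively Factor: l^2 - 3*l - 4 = (l - 4)*(l + 1)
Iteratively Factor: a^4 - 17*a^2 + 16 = (a + 1)*(a^3 - a^2 - 16*a + 16) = (a - 1)*(a + 1)*(a^2 - 16) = (a - 4)*(a - 1)*(a + 1)*(a + 4)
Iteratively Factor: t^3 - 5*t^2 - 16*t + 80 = (t - 5)*(t^2 - 16) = (t - 5)*(t - 4)*(t + 4)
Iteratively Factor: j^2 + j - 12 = (j - 3)*(j + 4)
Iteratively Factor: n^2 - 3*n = (n)*(n - 3)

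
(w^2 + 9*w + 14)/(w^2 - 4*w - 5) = (w^2 + 9*w + 14)/(w^2 - 4*w - 5)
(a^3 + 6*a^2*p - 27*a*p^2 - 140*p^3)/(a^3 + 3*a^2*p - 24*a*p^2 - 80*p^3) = (a + 7*p)/(a + 4*p)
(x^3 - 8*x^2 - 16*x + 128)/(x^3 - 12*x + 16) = (x^2 - 12*x + 32)/(x^2 - 4*x + 4)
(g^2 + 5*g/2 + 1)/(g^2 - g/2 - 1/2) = (g + 2)/(g - 1)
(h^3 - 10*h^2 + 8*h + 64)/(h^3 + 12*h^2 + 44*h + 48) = (h^2 - 12*h + 32)/(h^2 + 10*h + 24)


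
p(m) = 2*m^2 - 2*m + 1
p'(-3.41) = -15.64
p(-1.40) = 7.72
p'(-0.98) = -5.92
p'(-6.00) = -26.00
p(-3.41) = 31.08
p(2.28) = 6.84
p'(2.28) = 7.12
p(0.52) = 0.50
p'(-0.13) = -2.52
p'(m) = 4*m - 2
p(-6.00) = 85.00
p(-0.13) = 1.29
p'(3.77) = 13.08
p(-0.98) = 4.88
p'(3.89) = 13.56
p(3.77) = 21.89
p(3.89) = 23.48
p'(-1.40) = -7.60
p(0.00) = 1.00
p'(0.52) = 0.08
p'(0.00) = -2.00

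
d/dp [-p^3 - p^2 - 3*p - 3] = -3*p^2 - 2*p - 3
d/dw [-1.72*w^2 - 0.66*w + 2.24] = -3.44*w - 0.66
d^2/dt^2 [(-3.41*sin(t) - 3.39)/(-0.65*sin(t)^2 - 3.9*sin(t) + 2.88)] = (-1.440725*sin(t)^5 + 2.91525*sin(t)^4 - 61.20062*sin(t)^3 - 106.65369*sin(t)^2 + 23.5026359999999*sin(t) + 192.4182)/(0.65*sin(t)^2 + 3.9*sin(t) - 2.88)^3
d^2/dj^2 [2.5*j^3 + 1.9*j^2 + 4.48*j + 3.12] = 15.0*j + 3.8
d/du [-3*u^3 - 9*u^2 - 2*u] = -9*u^2 - 18*u - 2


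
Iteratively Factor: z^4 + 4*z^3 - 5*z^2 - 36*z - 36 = (z - 3)*(z^3 + 7*z^2 + 16*z + 12) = (z - 3)*(z + 3)*(z^2 + 4*z + 4) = (z - 3)*(z + 2)*(z + 3)*(z + 2)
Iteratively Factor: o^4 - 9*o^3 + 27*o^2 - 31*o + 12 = (o - 1)*(o^3 - 8*o^2 + 19*o - 12) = (o - 4)*(o - 1)*(o^2 - 4*o + 3) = (o - 4)*(o - 3)*(o - 1)*(o - 1)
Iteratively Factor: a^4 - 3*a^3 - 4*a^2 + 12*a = (a - 3)*(a^3 - 4*a) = (a - 3)*(a + 2)*(a^2 - 2*a) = a*(a - 3)*(a + 2)*(a - 2)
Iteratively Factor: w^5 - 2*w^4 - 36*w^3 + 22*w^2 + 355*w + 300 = (w - 5)*(w^4 + 3*w^3 - 21*w^2 - 83*w - 60) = (w - 5)*(w + 1)*(w^3 + 2*w^2 - 23*w - 60) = (w - 5)*(w + 1)*(w + 3)*(w^2 - w - 20) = (w - 5)*(w + 1)*(w + 3)*(w + 4)*(w - 5)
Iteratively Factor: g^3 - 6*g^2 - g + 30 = (g - 3)*(g^2 - 3*g - 10) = (g - 3)*(g + 2)*(g - 5)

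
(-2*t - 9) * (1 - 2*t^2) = 4*t^3 + 18*t^2 - 2*t - 9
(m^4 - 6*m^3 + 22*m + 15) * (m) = m^5 - 6*m^4 + 22*m^2 + 15*m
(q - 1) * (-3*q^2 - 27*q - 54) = -3*q^3 - 24*q^2 - 27*q + 54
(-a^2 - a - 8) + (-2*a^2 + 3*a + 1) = -3*a^2 + 2*a - 7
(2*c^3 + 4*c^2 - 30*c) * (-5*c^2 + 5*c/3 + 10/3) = -10*c^5 - 50*c^4/3 + 490*c^3/3 - 110*c^2/3 - 100*c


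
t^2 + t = t*(t + 1)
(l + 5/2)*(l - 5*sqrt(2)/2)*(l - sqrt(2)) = l^3 - 7*sqrt(2)*l^2/2 + 5*l^2/2 - 35*sqrt(2)*l/4 + 5*l + 25/2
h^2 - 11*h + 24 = (h - 8)*(h - 3)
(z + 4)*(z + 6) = z^2 + 10*z + 24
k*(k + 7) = k^2 + 7*k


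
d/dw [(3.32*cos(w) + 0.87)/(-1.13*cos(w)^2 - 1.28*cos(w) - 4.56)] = (-3.7516*cos(w)^2 - 1.9662*cos(w) + 14.0256)*sin(w)/(1.2769*cos(w)^4 + 2.8928*cos(w)^3 + 11.944*cos(w)^2 + 11.6736*cos(w) + 20.7936)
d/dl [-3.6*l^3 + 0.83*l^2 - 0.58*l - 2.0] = -10.8*l^2 + 1.66*l - 0.58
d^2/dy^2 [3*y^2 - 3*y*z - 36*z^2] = 6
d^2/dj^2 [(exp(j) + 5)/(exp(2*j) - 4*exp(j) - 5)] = (exp(4*j) + 24*exp(3*j) - 30*exp(2*j) + 160*exp(j) - 75)*exp(j)/(exp(6*j) - 12*exp(5*j) + 33*exp(4*j) + 56*exp(3*j) - 165*exp(2*j) - 300*exp(j) - 125)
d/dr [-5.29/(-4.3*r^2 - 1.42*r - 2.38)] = (-45.494*r - 7.5118)/(4.3*r^2 + 1.42*r + 2.38)^2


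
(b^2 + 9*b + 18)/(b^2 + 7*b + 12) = (b + 6)/(b + 4)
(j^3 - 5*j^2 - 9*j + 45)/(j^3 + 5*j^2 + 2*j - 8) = (j^3 - 5*j^2 - 9*j + 45)/(j^3 + 5*j^2 + 2*j - 8)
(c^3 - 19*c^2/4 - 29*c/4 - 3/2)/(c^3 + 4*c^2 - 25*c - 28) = (4*c^2 - 23*c - 6)/(4*(c^2 + 3*c - 28))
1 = 1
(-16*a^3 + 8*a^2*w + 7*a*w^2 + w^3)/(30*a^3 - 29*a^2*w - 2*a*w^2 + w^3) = (16*a^2 + 8*a*w + w^2)/(-30*a^2 - a*w + w^2)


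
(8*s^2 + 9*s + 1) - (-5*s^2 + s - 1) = 13*s^2 + 8*s + 2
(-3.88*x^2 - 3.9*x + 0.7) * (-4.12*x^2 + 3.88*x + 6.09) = 15.9856*x^4 + 1.0136*x^3 - 41.6452*x^2 - 21.035*x + 4.263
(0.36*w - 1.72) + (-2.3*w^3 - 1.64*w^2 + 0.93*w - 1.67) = -2.3*w^3 - 1.64*w^2 + 1.29*w - 3.39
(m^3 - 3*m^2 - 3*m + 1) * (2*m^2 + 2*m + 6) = 2*m^5 - 4*m^4 - 6*m^3 - 22*m^2 - 16*m + 6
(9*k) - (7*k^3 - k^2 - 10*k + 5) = -7*k^3 + k^2 + 19*k - 5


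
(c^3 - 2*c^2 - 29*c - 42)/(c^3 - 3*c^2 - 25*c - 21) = (c + 2)/(c + 1)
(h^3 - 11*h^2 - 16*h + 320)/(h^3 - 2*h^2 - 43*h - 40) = (h - 8)/(h + 1)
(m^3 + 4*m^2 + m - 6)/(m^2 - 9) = (m^2 + m - 2)/(m - 3)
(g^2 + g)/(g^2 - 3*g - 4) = g/(g - 4)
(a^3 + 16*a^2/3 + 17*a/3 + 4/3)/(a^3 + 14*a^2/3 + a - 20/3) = (3*a^2 + 4*a + 1)/(3*a^2 + 2*a - 5)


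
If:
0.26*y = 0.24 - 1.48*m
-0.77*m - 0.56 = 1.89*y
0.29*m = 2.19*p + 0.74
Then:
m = 0.23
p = -0.31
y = -0.39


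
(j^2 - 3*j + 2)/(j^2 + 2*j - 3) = (j - 2)/(j + 3)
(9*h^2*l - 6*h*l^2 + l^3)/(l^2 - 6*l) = (9*h^2 - 6*h*l + l^2)/(l - 6)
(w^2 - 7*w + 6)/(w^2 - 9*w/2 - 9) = 2*(w - 1)/(2*w + 3)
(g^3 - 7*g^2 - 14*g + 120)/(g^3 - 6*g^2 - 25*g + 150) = (g + 4)/(g + 5)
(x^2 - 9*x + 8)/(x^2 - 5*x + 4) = (x - 8)/(x - 4)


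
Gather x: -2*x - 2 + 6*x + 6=4*x + 4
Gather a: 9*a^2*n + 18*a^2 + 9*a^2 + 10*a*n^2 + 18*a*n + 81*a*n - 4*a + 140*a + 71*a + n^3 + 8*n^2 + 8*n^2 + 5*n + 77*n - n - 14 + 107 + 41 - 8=a^2*(9*n + 27) + a*(10*n^2 + 99*n + 207) + n^3 + 16*n^2 + 81*n + 126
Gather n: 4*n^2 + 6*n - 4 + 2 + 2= 4*n^2 + 6*n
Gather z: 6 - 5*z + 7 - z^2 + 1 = -z^2 - 5*z + 14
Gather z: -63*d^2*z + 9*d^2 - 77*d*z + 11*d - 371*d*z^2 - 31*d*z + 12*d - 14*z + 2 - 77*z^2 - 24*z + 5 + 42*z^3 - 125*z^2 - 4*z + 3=9*d^2 + 23*d + 42*z^3 + z^2*(-371*d - 202) + z*(-63*d^2 - 108*d - 42) + 10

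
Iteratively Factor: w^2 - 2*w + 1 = (w - 1)*(w - 1)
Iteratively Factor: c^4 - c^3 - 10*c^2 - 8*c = (c - 4)*(c^3 + 3*c^2 + 2*c) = c*(c - 4)*(c^2 + 3*c + 2) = c*(c - 4)*(c + 2)*(c + 1)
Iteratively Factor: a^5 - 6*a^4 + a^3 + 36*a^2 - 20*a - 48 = (a + 2)*(a^4 - 8*a^3 + 17*a^2 + 2*a - 24) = (a - 2)*(a + 2)*(a^3 - 6*a^2 + 5*a + 12) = (a - 2)*(a + 1)*(a + 2)*(a^2 - 7*a + 12) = (a - 3)*(a - 2)*(a + 1)*(a + 2)*(a - 4)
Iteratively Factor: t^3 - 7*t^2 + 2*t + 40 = (t - 5)*(t^2 - 2*t - 8) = (t - 5)*(t - 4)*(t + 2)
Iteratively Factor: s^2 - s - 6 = (s + 2)*(s - 3)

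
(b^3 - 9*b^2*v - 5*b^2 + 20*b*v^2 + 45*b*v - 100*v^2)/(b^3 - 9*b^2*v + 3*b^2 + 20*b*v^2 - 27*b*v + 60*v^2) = (b - 5)/(b + 3)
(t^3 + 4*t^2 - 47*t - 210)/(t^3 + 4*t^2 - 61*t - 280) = (t^2 - t - 42)/(t^2 - t - 56)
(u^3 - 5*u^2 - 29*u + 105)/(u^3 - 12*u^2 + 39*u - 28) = (u^2 + 2*u - 15)/(u^2 - 5*u + 4)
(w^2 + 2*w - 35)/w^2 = 1 + 2/w - 35/w^2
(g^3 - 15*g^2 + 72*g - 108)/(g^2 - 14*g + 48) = (g^2 - 9*g + 18)/(g - 8)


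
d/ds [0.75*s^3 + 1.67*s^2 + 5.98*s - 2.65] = 2.25*s^2 + 3.34*s + 5.98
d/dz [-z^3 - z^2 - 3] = z*(-3*z - 2)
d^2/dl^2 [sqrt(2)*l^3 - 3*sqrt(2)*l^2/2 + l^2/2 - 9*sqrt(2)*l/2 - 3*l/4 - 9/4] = 6*sqrt(2)*l - 3*sqrt(2) + 1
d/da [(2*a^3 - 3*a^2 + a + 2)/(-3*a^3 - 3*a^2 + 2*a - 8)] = (-15*a^4 + 14*a^3 - 33*a^2 + 60*a - 12)/(9*a^6 + 18*a^5 - 3*a^4 + 36*a^3 + 52*a^2 - 32*a + 64)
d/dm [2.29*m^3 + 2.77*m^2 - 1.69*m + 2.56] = 6.87*m^2 + 5.54*m - 1.69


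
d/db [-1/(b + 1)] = (b + 1)^(-2)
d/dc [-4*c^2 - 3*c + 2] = -8*c - 3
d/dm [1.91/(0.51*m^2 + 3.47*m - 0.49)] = (-1.9482*m - 6.6277)/(0.51*m^2 + 3.47*m - 0.49)^2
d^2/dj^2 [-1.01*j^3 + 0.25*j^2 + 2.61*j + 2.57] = 0.5 - 6.06*j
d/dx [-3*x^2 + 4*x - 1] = 4 - 6*x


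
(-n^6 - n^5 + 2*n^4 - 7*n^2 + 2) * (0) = 0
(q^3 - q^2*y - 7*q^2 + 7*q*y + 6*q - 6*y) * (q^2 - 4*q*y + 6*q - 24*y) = q^5 - 5*q^4*y - q^4 + 4*q^3*y^2 + 5*q^3*y - 36*q^3 - 4*q^2*y^2 + 180*q^2*y + 36*q^2 - 144*q*y^2 - 180*q*y + 144*y^2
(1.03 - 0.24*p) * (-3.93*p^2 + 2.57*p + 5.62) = 0.9432*p^3 - 4.6647*p^2 + 1.2983*p + 5.7886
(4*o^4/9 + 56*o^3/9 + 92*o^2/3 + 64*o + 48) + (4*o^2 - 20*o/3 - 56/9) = 4*o^4/9 + 56*o^3/9 + 104*o^2/3 + 172*o/3 + 376/9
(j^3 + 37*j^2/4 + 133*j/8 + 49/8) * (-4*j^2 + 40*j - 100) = -4*j^5 + 3*j^4 + 407*j^3/2 - 569*j^2/2 - 2835*j/2 - 1225/2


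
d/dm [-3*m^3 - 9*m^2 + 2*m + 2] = -9*m^2 - 18*m + 2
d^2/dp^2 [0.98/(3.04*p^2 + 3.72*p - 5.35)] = (-18.113536*p^2 - 22.165248*p + 0.98*(6.08*p + 3.72)*(12.16*p + 7.44) + 31.87744)/(3.04*p^2 + 3.72*p - 5.35)^3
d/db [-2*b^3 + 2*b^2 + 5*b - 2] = -6*b^2 + 4*b + 5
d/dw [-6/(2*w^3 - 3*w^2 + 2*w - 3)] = 12*(3*w^2 - 3*w + 1)/(2*w^3 - 3*w^2 + 2*w - 3)^2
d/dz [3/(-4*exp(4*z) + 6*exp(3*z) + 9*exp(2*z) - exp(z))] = 3*(16*exp(3*z) - 18*exp(2*z) - 18*exp(z) + 1)*exp(-z)/(4*exp(3*z) - 6*exp(2*z) - 9*exp(z) + 1)^2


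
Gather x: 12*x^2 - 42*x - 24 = 12*x^2 - 42*x - 24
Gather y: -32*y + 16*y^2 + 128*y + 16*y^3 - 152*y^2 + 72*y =16*y^3 - 136*y^2 + 168*y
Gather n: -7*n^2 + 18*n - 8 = -7*n^2 + 18*n - 8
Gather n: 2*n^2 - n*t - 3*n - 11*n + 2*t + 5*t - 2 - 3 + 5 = 2*n^2 + n*(-t - 14) + 7*t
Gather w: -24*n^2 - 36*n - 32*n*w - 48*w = -24*n^2 - 36*n + w*(-32*n - 48)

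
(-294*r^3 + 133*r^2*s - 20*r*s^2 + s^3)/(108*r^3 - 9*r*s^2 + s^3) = (-49*r^2 + 14*r*s - s^2)/(18*r^2 + 3*r*s - s^2)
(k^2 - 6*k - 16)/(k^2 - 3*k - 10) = (k - 8)/(k - 5)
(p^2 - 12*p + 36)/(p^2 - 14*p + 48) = (p - 6)/(p - 8)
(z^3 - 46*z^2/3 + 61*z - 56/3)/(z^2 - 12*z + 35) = (3*z^2 - 25*z + 8)/(3*(z - 5))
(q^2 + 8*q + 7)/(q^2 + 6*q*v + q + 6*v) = (q + 7)/(q + 6*v)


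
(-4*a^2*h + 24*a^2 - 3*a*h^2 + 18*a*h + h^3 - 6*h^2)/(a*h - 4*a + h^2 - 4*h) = (-4*a*h + 24*a + h^2 - 6*h)/(h - 4)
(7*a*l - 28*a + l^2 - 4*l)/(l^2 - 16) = (7*a + l)/(l + 4)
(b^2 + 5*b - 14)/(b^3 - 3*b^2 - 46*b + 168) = (b - 2)/(b^2 - 10*b + 24)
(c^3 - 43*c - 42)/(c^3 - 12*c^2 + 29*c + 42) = (c + 6)/(c - 6)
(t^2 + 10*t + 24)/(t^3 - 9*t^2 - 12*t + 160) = (t + 6)/(t^2 - 13*t + 40)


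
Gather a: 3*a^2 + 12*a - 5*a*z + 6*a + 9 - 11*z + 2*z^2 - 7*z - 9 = 3*a^2 + a*(18 - 5*z) + 2*z^2 - 18*z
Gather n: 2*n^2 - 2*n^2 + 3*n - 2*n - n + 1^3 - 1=0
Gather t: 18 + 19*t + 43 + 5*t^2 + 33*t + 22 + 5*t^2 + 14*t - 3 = 10*t^2 + 66*t + 80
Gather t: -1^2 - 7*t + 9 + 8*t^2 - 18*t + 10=8*t^2 - 25*t + 18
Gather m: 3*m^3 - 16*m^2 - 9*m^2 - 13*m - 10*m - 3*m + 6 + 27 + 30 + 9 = 3*m^3 - 25*m^2 - 26*m + 72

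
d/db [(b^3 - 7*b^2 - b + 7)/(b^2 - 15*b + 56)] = (b^2 - 16*b + 1)/(b^2 - 16*b + 64)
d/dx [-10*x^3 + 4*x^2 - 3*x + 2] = -30*x^2 + 8*x - 3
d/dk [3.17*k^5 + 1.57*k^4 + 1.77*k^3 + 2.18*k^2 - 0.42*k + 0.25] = 15.85*k^4 + 6.28*k^3 + 5.31*k^2 + 4.36*k - 0.42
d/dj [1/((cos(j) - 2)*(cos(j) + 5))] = (2*cos(j) + 3)*sin(j)/((cos(j) - 2)^2*(cos(j) + 5)^2)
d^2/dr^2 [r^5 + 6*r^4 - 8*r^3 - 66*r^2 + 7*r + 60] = 20*r^3 + 72*r^2 - 48*r - 132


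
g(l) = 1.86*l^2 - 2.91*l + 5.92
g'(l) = 3.72*l - 2.91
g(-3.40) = 37.32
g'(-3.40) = -15.56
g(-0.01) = 5.95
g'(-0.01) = -2.95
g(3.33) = 16.86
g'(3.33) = 9.48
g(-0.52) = 7.94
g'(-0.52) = -4.84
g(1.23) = 5.15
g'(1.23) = 1.67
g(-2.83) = 29.05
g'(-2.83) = -13.44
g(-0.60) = 8.34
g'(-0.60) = -5.14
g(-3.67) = 41.65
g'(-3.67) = -16.56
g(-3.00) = 31.39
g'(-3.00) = -14.07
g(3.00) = 13.93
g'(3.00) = 8.25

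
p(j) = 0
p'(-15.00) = 0.00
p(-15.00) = 0.00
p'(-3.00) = 0.00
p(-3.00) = 0.00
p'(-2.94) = 0.00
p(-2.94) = 0.00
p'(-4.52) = 0.00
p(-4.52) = 0.00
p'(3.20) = 0.00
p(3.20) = 0.00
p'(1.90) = 0.00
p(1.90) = 0.00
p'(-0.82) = 0.00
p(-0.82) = 0.00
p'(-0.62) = 0.00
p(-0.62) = 0.00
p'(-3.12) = 0.00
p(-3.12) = 0.00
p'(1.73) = 0.00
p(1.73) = 0.00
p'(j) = 0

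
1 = 1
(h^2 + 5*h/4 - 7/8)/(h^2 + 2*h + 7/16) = 2*(2*h - 1)/(4*h + 1)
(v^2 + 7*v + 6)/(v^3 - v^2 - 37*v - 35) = (v + 6)/(v^2 - 2*v - 35)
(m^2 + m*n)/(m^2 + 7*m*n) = (m + n)/(m + 7*n)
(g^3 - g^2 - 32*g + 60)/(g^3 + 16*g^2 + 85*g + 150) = (g^2 - 7*g + 10)/(g^2 + 10*g + 25)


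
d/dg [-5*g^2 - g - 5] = -10*g - 1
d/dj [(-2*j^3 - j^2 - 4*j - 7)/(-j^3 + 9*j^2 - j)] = (-19*j^4 - 4*j^3 + 16*j^2 + 126*j - 7)/(j^2*(j^4 - 18*j^3 + 83*j^2 - 18*j + 1))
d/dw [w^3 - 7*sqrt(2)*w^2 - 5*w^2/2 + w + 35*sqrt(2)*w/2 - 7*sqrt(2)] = 3*w^2 - 14*sqrt(2)*w - 5*w + 1 + 35*sqrt(2)/2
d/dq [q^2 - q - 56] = 2*q - 1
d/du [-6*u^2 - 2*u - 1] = -12*u - 2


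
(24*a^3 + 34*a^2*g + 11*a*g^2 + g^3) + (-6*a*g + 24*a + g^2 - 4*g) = 24*a^3 + 34*a^2*g + 11*a*g^2 - 6*a*g + 24*a + g^3 + g^2 - 4*g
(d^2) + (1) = d^2 + 1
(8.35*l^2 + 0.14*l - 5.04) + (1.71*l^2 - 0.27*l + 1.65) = 10.06*l^2 - 0.13*l - 3.39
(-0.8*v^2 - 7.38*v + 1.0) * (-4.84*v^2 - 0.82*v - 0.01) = 3.872*v^4 + 36.3752*v^3 + 1.2196*v^2 - 0.7462*v - 0.01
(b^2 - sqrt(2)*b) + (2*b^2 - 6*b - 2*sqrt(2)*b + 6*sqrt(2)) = 3*b^2 - 6*b - 3*sqrt(2)*b + 6*sqrt(2)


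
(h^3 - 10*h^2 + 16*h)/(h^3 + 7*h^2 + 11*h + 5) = h*(h^2 - 10*h + 16)/(h^3 + 7*h^2 + 11*h + 5)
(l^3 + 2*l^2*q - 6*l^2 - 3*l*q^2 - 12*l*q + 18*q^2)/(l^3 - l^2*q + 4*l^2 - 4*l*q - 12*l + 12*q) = (l^2 + 3*l*q - 6*l - 18*q)/(l^2 + 4*l - 12)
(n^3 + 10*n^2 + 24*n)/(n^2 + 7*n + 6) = n*(n + 4)/(n + 1)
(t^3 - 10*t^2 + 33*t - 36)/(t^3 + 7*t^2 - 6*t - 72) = (t^2 - 7*t + 12)/(t^2 + 10*t + 24)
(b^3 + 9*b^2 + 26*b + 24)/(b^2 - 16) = (b^2 + 5*b + 6)/(b - 4)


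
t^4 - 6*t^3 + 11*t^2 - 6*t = t*(t - 3)*(t - 2)*(t - 1)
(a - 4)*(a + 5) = a^2 + a - 20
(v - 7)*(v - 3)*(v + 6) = v^3 - 4*v^2 - 39*v + 126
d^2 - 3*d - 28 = (d - 7)*(d + 4)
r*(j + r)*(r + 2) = j*r^2 + 2*j*r + r^3 + 2*r^2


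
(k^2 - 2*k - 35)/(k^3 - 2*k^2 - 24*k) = (-k^2 + 2*k + 35)/(k*(-k^2 + 2*k + 24))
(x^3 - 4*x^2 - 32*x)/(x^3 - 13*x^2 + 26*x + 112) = x*(x + 4)/(x^2 - 5*x - 14)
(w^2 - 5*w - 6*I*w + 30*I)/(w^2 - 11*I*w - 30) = (w - 5)/(w - 5*I)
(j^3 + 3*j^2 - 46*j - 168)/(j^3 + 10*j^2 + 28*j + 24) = (j^2 - 3*j - 28)/(j^2 + 4*j + 4)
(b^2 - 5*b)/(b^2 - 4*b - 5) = b/(b + 1)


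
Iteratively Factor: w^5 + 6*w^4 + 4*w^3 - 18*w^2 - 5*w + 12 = (w + 1)*(w^4 + 5*w^3 - w^2 - 17*w + 12) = (w - 1)*(w + 1)*(w^3 + 6*w^2 + 5*w - 12) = (w - 1)*(w + 1)*(w + 3)*(w^2 + 3*w - 4) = (w - 1)^2*(w + 1)*(w + 3)*(w + 4)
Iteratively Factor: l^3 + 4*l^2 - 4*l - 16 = (l + 4)*(l^2 - 4) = (l - 2)*(l + 4)*(l + 2)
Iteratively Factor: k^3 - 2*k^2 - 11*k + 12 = (k - 4)*(k^2 + 2*k - 3) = (k - 4)*(k + 3)*(k - 1)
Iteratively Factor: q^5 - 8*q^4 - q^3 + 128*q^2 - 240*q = (q - 3)*(q^4 - 5*q^3 - 16*q^2 + 80*q) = (q - 4)*(q - 3)*(q^3 - q^2 - 20*q) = (q - 4)*(q - 3)*(q + 4)*(q^2 - 5*q) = q*(q - 4)*(q - 3)*(q + 4)*(q - 5)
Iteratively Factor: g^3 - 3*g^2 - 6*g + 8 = (g - 1)*(g^2 - 2*g - 8) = (g - 4)*(g - 1)*(g + 2)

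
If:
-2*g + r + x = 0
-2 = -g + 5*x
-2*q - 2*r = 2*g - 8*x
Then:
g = 5*x + 2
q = -10*x - 6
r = 9*x + 4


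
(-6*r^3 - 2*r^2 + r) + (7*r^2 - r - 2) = -6*r^3 + 5*r^2 - 2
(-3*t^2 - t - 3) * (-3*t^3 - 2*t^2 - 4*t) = 9*t^5 + 9*t^4 + 23*t^3 + 10*t^2 + 12*t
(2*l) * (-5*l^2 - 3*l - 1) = -10*l^3 - 6*l^2 - 2*l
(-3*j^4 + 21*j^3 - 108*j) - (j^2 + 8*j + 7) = -3*j^4 + 21*j^3 - j^2 - 116*j - 7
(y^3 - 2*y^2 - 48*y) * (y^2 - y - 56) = y^5 - 3*y^4 - 102*y^3 + 160*y^2 + 2688*y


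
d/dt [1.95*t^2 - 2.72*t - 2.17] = 3.9*t - 2.72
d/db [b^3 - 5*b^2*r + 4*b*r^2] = 3*b^2 - 10*b*r + 4*r^2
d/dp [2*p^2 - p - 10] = 4*p - 1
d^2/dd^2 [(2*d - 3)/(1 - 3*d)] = 42/(3*d - 1)^3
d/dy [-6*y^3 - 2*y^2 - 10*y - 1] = -18*y^2 - 4*y - 10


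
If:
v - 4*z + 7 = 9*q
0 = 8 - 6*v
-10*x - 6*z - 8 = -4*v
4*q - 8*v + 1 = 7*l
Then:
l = -16*z/63 - 23/27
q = 25/27 - 4*z/9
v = 4/3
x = -3*z/5 - 4/15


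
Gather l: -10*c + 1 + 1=2 - 10*c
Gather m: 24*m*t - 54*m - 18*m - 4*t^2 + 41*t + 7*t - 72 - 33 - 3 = m*(24*t - 72) - 4*t^2 + 48*t - 108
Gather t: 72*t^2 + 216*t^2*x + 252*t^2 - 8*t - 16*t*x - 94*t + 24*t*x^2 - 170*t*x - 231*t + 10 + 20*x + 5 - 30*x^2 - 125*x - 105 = t^2*(216*x + 324) + t*(24*x^2 - 186*x - 333) - 30*x^2 - 105*x - 90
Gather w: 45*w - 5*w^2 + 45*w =-5*w^2 + 90*w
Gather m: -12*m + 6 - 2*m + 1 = 7 - 14*m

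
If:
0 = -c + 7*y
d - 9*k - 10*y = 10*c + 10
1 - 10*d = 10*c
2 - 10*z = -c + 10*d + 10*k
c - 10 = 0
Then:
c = 10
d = -99/10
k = -3131/210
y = 10/7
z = 2731/105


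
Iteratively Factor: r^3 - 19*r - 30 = (r + 3)*(r^2 - 3*r - 10) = (r + 2)*(r + 3)*(r - 5)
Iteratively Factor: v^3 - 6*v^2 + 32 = (v - 4)*(v^2 - 2*v - 8) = (v - 4)^2*(v + 2)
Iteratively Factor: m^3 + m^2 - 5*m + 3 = (m + 3)*(m^2 - 2*m + 1) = (m - 1)*(m + 3)*(m - 1)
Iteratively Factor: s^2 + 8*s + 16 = (s + 4)*(s + 4)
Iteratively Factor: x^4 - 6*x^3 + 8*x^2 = (x - 2)*(x^3 - 4*x^2) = x*(x - 2)*(x^2 - 4*x) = x*(x - 4)*(x - 2)*(x)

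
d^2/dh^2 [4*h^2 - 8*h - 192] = 8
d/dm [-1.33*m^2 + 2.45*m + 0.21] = 2.45 - 2.66*m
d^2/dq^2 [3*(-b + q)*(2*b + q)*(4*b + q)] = 30*b + 18*q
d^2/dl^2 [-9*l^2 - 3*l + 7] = -18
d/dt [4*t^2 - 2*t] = 8*t - 2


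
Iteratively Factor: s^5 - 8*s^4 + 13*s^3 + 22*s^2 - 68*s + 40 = (s - 2)*(s^4 - 6*s^3 + s^2 + 24*s - 20) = (s - 5)*(s - 2)*(s^3 - s^2 - 4*s + 4) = (s - 5)*(s - 2)^2*(s^2 + s - 2) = (s - 5)*(s - 2)^2*(s + 2)*(s - 1)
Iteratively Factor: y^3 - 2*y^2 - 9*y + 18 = (y - 3)*(y^2 + y - 6) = (y - 3)*(y + 3)*(y - 2)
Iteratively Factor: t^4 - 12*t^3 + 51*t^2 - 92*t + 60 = (t - 3)*(t^3 - 9*t^2 + 24*t - 20) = (t - 3)*(t - 2)*(t^2 - 7*t + 10) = (t - 5)*(t - 3)*(t - 2)*(t - 2)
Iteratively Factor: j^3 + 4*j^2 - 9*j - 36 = (j - 3)*(j^2 + 7*j + 12) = (j - 3)*(j + 4)*(j + 3)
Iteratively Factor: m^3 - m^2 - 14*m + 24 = (m - 3)*(m^2 + 2*m - 8) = (m - 3)*(m + 4)*(m - 2)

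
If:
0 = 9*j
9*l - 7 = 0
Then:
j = 0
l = 7/9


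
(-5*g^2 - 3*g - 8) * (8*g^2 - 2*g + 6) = -40*g^4 - 14*g^3 - 88*g^2 - 2*g - 48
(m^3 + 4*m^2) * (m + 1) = m^4 + 5*m^3 + 4*m^2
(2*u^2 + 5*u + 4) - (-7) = 2*u^2 + 5*u + 11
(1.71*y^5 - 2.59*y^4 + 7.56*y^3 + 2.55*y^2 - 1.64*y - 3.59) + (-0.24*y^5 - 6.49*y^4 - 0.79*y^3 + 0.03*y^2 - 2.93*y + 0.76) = 1.47*y^5 - 9.08*y^4 + 6.77*y^3 + 2.58*y^2 - 4.57*y - 2.83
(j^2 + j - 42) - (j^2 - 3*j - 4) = 4*j - 38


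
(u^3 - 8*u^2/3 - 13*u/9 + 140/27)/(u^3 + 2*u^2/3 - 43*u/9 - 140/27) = (3*u - 5)/(3*u + 5)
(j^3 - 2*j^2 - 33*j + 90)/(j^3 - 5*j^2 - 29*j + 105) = (j^2 + j - 30)/(j^2 - 2*j - 35)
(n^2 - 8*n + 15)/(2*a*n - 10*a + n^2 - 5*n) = (n - 3)/(2*a + n)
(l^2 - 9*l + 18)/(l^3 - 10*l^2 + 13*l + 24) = (l - 6)/(l^2 - 7*l - 8)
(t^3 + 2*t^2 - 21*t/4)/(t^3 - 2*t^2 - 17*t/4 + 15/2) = t*(2*t + 7)/(2*t^2 - t - 10)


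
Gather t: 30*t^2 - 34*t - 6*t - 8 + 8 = 30*t^2 - 40*t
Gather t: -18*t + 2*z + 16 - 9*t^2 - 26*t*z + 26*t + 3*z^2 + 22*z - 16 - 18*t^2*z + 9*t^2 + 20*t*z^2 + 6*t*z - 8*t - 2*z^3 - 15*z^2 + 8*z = -18*t^2*z + t*(20*z^2 - 20*z) - 2*z^3 - 12*z^2 + 32*z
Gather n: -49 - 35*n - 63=-35*n - 112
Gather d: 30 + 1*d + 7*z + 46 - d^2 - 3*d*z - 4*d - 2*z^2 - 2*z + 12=-d^2 + d*(-3*z - 3) - 2*z^2 + 5*z + 88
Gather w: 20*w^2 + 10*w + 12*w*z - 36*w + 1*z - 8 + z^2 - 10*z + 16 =20*w^2 + w*(12*z - 26) + z^2 - 9*z + 8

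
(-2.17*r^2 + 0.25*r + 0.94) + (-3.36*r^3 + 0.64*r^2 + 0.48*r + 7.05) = -3.36*r^3 - 1.53*r^2 + 0.73*r + 7.99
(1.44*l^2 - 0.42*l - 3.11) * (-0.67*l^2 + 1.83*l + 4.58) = -0.9648*l^4 + 2.9166*l^3 + 7.9103*l^2 - 7.6149*l - 14.2438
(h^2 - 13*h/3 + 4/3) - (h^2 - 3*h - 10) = 34/3 - 4*h/3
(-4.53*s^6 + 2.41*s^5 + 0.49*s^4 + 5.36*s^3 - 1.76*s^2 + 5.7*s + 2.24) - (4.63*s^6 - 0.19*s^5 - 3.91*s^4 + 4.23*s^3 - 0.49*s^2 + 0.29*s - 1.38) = -9.16*s^6 + 2.6*s^5 + 4.4*s^4 + 1.13*s^3 - 1.27*s^2 + 5.41*s + 3.62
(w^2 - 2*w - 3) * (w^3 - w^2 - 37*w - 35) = w^5 - 3*w^4 - 38*w^3 + 42*w^2 + 181*w + 105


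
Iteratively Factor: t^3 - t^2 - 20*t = (t)*(t^2 - t - 20) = t*(t + 4)*(t - 5)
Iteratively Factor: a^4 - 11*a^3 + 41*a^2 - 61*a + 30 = (a - 5)*(a^3 - 6*a^2 + 11*a - 6) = (a - 5)*(a - 2)*(a^2 - 4*a + 3) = (a - 5)*(a - 3)*(a - 2)*(a - 1)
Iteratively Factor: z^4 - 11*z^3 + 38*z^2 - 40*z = (z - 5)*(z^3 - 6*z^2 + 8*z) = (z - 5)*(z - 2)*(z^2 - 4*z) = (z - 5)*(z - 4)*(z - 2)*(z)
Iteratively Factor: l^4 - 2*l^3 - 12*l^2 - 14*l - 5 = (l + 1)*(l^3 - 3*l^2 - 9*l - 5) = (l + 1)^2*(l^2 - 4*l - 5) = (l + 1)^3*(l - 5)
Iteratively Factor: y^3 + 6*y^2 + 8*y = (y + 4)*(y^2 + 2*y) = (y + 2)*(y + 4)*(y)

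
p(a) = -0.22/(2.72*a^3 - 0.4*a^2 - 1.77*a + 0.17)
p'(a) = -0.22*(-8.16*a^2 + 0.8*a + 1.77)/(2.72*a^3 - 0.4*a^2 - 1.77*a + 0.17)^2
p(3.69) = -0.00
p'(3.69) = 0.00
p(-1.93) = 0.01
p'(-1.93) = 0.02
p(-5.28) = 0.00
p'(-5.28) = 0.00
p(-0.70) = -0.79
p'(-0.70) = 7.82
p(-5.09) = 0.00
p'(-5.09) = 0.00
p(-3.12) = 0.00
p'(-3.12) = 0.00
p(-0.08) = -0.72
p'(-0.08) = -3.84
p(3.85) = -0.00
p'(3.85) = 0.00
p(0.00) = -1.29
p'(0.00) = -13.47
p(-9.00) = 0.00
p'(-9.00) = 0.00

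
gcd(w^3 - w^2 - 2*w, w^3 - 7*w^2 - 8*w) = w^2 + w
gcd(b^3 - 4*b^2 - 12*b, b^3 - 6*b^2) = b^2 - 6*b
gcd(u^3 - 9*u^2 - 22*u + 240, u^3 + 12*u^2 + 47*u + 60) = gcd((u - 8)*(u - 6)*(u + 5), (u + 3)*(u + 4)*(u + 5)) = u + 5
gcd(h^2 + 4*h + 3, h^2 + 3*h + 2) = h + 1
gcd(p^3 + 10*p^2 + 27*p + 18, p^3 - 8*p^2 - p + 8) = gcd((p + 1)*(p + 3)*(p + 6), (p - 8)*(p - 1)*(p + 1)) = p + 1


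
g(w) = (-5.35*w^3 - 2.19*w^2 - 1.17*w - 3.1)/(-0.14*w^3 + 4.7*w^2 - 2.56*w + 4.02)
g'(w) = (-16.05*w^2 - 4.38*w - 1.17)/(-0.14*w^3 + 4.7*w^2 - 2.56*w + 4.02) + (0.42*w^2 - 9.4*w + 2.56)*(-5.35*w^3 - 2.19*w^2 - 1.17*w - 3.1)/(-0.14*w^3 + 4.7*w^2 - 2.56*w + 4.02)^2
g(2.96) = -4.84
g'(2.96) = -1.48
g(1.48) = -2.68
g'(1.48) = -1.48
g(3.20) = -5.20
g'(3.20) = -1.50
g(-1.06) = 0.17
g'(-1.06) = -1.02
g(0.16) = -0.90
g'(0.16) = -0.87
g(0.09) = -0.84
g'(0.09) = -0.82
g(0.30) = -1.03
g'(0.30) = -1.01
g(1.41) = -2.57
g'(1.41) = -1.48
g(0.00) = -0.77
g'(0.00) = -0.78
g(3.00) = -4.90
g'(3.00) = -1.48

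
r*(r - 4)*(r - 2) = r^3 - 6*r^2 + 8*r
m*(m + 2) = m^2 + 2*m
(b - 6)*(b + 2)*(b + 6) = b^3 + 2*b^2 - 36*b - 72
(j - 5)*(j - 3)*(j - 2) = j^3 - 10*j^2 + 31*j - 30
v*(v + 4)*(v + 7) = v^3 + 11*v^2 + 28*v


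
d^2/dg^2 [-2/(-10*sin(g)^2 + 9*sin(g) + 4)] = 2*(400*sin(g)^4 - 270*sin(g)^3 - 359*sin(g)^2 + 504*sin(g) - 242)/(-10*sin(g)^2 + 9*sin(g) + 4)^3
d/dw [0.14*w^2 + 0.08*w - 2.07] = 0.28*w + 0.08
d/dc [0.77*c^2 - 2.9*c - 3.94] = 1.54*c - 2.9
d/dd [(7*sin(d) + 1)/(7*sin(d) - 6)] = -49*cos(d)/(7*sin(d) - 6)^2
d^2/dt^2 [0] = 0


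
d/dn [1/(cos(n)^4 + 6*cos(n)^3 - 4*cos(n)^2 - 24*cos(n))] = (-5*cos(n) + 9*cos(2*n) + cos(3*n) - 15)*sin(n)/((cos(n)^3 + 6*cos(n)^2 - 4*cos(n) - 24)^2*cos(n)^2)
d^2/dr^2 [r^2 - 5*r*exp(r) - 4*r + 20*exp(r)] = -5*r*exp(r) + 10*exp(r) + 2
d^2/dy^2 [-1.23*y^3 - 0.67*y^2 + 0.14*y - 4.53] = -7.38*y - 1.34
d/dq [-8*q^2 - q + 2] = -16*q - 1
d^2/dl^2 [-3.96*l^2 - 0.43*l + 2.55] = -7.92000000000000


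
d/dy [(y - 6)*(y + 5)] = 2*y - 1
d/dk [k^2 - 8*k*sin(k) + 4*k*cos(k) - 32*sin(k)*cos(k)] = -4*k*sin(k) - 8*k*cos(k) + 2*k - 8*sin(k) + 4*cos(k) - 32*cos(2*k)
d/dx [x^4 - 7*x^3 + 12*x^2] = x*(4*x^2 - 21*x + 24)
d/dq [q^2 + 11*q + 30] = 2*q + 11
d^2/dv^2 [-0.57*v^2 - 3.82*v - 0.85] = -1.14000000000000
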